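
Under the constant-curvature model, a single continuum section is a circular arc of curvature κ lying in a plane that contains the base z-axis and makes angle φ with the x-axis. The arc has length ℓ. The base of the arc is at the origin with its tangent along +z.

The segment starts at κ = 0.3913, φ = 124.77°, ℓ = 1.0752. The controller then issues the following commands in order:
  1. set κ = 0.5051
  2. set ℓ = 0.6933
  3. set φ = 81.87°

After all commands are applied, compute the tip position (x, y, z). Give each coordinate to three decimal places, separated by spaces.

initial: κ=0.3913, φ=124.77°, ℓ=1.0752
cmd 1: set κ=0.5051 → (κ,φ,ℓ)=(0.5051,124.77°,1.0752) → tip=(-0.1624,0.2340,1.0231)
cmd 2: set ℓ=0.6933 → (κ,φ,ℓ)=(0.5051,124.77°,0.6933) → tip=(-0.0685,0.0987,0.6792)
cmd 3: set φ=81.87° → (κ,φ,ℓ)=(0.5051,81.87°,0.6933) → tip=(0.0170,0.1189,0.6792)

0.017 0.119 0.679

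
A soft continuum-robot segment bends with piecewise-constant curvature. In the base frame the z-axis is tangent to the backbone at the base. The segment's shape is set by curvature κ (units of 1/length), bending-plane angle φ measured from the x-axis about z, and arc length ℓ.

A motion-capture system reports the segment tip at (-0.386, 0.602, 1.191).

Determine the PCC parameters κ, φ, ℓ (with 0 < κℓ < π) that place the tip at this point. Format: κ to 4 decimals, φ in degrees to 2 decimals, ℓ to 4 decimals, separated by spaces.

0.7411 122.67 1.4593

ρ = √(x²+y²) = √(-0.386² + 0.602²) = 0.71512
φ = atan2(y, x) mod 360° = atan2(0.602, -0.386) = 122.6678°
|p|² = ρ² + z² = 0.71512² + 1.191² = 1.92988
κ = 2ρ / |p|² = 2×0.71512 / 1.92988 = 0.74111
θ = 2·atan2(ρ, z) = 2·atan2(0.71512, 1.191) = 1.08148 rad
ℓ = θ/κ = 1.08148/0.74111 = 1.45929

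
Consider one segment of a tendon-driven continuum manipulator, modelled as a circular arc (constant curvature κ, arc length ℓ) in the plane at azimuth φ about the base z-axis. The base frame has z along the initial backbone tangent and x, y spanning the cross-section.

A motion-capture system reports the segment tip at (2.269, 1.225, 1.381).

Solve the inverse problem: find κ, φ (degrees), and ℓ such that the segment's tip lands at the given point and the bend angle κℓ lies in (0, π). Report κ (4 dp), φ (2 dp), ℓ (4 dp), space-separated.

ρ = √(x²+y²) = √(2.269² + 1.225²) = 2.57856
φ = atan2(y, x) mod 360° = atan2(1.225, 2.269) = 28.3640°
|p|² = ρ² + z² = 2.57856² + 1.381² = 8.55615
κ = 2ρ / |p|² = 2×2.57856 / 8.55615 = 0.60274
θ = 2·atan2(ρ, z) = 2·atan2(2.57856, 1.381) = 2.15820 rad
ℓ = θ/κ = 2.15820/0.60274 = 3.58065

0.6027 28.36 3.5807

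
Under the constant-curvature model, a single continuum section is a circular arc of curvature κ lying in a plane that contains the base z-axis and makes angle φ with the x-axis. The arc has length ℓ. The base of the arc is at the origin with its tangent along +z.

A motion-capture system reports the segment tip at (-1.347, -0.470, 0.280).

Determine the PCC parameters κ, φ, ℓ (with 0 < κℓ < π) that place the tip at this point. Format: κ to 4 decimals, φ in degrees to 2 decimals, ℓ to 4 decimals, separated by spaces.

1.3499 199.24 2.0402

ρ = √(x²+y²) = √(-1.347² + -0.470²) = 1.42664
φ = atan2(y, x) mod 360° = atan2(-0.470, -1.347) = 199.2351°
|p|² = ρ² + z² = 1.42664² + 0.280² = 2.11371
κ = 2ρ / |p|² = 2×1.42664 / 2.11371 = 1.34989
θ = 2·atan2(ρ, z) = 2·atan2(1.42664, 0.280) = 2.75399 rad
ℓ = θ/κ = 2.75399/1.34989 = 2.04015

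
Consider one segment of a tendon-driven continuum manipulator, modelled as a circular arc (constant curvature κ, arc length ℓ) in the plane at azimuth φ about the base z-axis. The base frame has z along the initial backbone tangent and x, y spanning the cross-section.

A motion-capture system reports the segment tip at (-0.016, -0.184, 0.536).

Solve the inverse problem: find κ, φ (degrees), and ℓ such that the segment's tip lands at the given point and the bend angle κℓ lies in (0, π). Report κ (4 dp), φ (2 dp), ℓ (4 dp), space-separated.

ρ = √(x²+y²) = √(-0.016² + -0.184²) = 0.18469
φ = atan2(y, x) mod 360° = atan2(-0.184, -0.016) = 265.0303°
|p|² = ρ² + z² = 0.18469² + 0.536² = 0.32141
κ = 2ρ / |p|² = 2×0.18469 / 0.32141 = 1.14928
θ = 2·atan2(ρ, z) = 2·atan2(0.18469, 0.536) = 0.66367 rad
ℓ = θ/κ = 0.66367/1.14928 = 0.57747

1.1493 265.03 0.5775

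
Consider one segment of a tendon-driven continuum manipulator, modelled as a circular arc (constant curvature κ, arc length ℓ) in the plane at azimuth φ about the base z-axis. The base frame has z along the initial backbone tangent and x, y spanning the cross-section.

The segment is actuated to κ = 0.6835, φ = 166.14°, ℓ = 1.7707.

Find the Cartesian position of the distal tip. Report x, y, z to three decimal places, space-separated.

θ = κ·ℓ = 0.6835 × 1.7707 = 1.21027 rad
ρ = (1 − cos θ)/κ = (1 − 0.35276)/0.6835 = 0.94694
z = sin θ / κ = 0.93571/0.6835 = 1.36900
x = ρ cos φ = 0.94694 × cos(166.14°) = -0.91937
y = ρ sin φ = 0.94694 × sin(166.14°) = 0.22684

-0.919 0.227 1.369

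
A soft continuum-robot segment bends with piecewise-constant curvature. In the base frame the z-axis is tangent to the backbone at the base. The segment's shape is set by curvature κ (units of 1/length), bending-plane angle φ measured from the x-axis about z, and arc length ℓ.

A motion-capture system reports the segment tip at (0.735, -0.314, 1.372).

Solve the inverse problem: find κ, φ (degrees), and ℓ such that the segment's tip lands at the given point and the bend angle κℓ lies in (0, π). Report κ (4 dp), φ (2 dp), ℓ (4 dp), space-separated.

0.6340 336.87 1.6639

ρ = √(x²+y²) = √(0.735² + -0.314²) = 0.79926
φ = atan2(y, x) mod 360° = atan2(-0.314, 0.735) = 336.8673°
|p|² = ρ² + z² = 0.79926² + 1.372² = 2.52121
κ = 2ρ / |p|² = 2×0.79926 / 2.52121 = 0.63403
θ = 2·atan2(ρ, z) = 2·atan2(0.79926, 1.372) = 1.05498 rad
ℓ = θ/κ = 1.05498/0.63403 = 1.66393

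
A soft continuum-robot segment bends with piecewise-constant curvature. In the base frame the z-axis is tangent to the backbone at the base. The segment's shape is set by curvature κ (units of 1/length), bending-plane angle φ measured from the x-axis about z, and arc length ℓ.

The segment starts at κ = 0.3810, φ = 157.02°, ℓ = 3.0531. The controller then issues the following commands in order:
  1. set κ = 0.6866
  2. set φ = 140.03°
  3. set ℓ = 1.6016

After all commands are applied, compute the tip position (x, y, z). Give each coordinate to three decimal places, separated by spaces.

-0.610 0.511 1.298

initial: κ=0.3810, φ=157.02°, ℓ=3.0531
cmd 1: set κ=0.6866 → (κ,φ,ℓ)=(0.6866,157.02°,3.0531) → tip=(-2.0135,0.8538,1.2600)
cmd 2: set φ=140.03° → (κ,φ,ℓ)=(0.6866,140.03°,3.0531) → tip=(-1.6761,1.4049,1.2600)
cmd 3: set ℓ=1.6016 → (κ,φ,ℓ)=(0.6866,140.03°,1.6016) → tip=(-0.6096,0.5109,1.2978)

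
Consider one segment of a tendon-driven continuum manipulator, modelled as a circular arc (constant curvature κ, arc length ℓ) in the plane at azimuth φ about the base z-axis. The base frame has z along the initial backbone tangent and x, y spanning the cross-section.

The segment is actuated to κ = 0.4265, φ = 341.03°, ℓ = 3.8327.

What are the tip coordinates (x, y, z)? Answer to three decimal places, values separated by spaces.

θ = κ·ℓ = 0.4265 × 3.8327 = 1.63465 rad
ρ = (1 − cos θ)/κ = (1 − -0.06381)/0.4265 = 2.49427
z = sin θ / κ = 0.99796/0.4265 = 2.33989
x = ρ cos φ = 2.49427 × cos(341.03°) = 2.35881
y = ρ sin φ = 2.49427 × sin(341.03°) = -0.81082

2.359 -0.811 2.340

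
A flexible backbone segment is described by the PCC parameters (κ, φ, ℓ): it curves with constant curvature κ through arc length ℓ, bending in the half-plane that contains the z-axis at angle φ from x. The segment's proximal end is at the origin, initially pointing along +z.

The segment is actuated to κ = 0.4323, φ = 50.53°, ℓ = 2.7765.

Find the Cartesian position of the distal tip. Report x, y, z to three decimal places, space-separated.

0.938 1.139 2.156

θ = κ·ℓ = 0.4323 × 2.7765 = 1.20028 rad
ρ = (1 − cos θ)/κ = (1 − 0.36210)/0.4323 = 1.47561
z = sin θ / κ = 0.93214/0.4323 = 2.15624
x = ρ cos φ = 1.47561 × cos(50.53°) = 0.93800
y = ρ sin φ = 1.47561 × sin(50.53°) = 1.13910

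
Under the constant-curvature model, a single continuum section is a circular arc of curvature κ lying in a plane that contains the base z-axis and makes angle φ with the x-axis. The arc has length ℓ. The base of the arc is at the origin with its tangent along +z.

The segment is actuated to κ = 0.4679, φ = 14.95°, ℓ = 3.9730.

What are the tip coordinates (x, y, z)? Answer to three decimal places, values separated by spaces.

θ = κ·ℓ = 0.4679 × 3.9730 = 1.85897 rad
ρ = (1 − cos θ)/κ = (1 − -0.28420)/0.4679 = 2.74460
z = sin θ / κ = 0.95877/0.4679 = 2.04908
x = ρ cos φ = 2.74460 × cos(14.95°) = 2.65170
y = ρ sin φ = 2.74460 × sin(14.95°) = 0.70804

2.652 0.708 2.049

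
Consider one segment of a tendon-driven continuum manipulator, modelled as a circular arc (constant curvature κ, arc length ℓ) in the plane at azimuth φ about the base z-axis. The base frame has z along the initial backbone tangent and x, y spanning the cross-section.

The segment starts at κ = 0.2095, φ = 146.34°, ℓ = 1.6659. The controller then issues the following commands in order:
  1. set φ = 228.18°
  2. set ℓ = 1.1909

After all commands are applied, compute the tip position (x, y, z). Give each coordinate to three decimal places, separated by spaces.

initial: κ=0.2095, φ=146.34°, ℓ=1.6659
cmd 1: set φ=228.18° → (κ,φ,ℓ)=(0.2095,228.18°,1.6659) → tip=(-0.1919,-0.2145,1.6323)
cmd 2: set ℓ=1.1909 → (κ,φ,ℓ)=(0.2095,228.18°,1.1909) → tip=(-0.0985,-0.1101,1.1786)

-0.099 -0.110 1.179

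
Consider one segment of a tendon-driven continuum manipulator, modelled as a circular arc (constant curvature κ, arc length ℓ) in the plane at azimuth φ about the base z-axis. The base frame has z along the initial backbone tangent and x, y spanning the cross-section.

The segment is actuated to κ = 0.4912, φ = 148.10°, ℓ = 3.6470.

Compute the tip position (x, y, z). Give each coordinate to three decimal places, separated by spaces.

θ = κ·ℓ = 0.4912 × 3.6470 = 1.79141 rad
ρ = (1 − cos θ)/κ = (1 − -0.21882)/0.4912 = 2.48132
z = sin θ / κ = 0.97576/0.4912 = 1.98649
x = ρ cos φ = 2.48132 × cos(148.10°) = -2.10657
y = ρ sin φ = 2.48132 × sin(148.10°) = 1.31123

-2.107 1.311 1.986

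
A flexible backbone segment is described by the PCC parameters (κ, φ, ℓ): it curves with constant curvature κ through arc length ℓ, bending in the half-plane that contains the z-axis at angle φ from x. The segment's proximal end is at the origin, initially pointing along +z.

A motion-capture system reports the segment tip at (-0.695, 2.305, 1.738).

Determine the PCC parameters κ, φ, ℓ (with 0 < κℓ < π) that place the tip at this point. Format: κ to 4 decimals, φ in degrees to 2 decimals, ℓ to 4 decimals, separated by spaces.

0.5461 106.78 3.4626

ρ = √(x²+y²) = √(-0.695² + 2.305²) = 2.40750
φ = atan2(y, x) mod 360° = atan2(2.305, -0.695) = 106.7790°
|p|² = ρ² + z² = 2.40750² + 1.738² = 8.81669
κ = 2ρ / |p|² = 2×2.40750 / 8.81669 = 0.54612
θ = 2·atan2(ρ, z) = 2·atan2(2.40750, 1.738) = 1.89103 rad
ℓ = θ/κ = 1.89103/0.54612 = 3.46265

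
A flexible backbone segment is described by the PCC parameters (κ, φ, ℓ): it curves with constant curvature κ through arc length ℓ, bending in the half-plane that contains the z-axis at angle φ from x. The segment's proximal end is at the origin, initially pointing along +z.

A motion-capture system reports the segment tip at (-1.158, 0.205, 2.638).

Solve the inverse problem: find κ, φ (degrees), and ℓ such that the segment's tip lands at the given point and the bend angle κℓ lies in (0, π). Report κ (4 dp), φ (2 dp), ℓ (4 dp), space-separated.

0.2819 169.96 2.9747

ρ = √(x²+y²) = √(-1.158² + 0.205²) = 1.17601
φ = atan2(y, x) mod 360° = atan2(0.205, -1.158) = 169.9610°
|p|² = ρ² + z² = 1.17601² + 2.638² = 8.34203
κ = 2ρ / |p|² = 2×1.17601 / 8.34203 = 0.28195
θ = 2·atan2(ρ, z) = 2·atan2(1.17601, 2.638) = 0.83870 rad
ℓ = θ/κ = 0.83870/0.28195 = 2.97468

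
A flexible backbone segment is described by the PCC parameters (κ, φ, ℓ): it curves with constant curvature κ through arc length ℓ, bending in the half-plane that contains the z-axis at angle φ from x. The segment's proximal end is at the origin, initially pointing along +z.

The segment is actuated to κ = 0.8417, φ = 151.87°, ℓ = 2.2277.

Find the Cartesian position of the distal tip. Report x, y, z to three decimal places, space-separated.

θ = κ·ℓ = 0.8417 × 2.2277 = 1.87506 rad
ρ = (1 − cos θ)/κ = (1 − -0.29959)/0.8417 = 1.54400
z = sin θ / κ = 0.95407/0.8417 = 1.13350
x = ρ cos φ = 1.54400 × cos(151.87°) = -1.36162
y = ρ sin φ = 1.54400 × sin(151.87°) = 0.72796

-1.362 0.728 1.134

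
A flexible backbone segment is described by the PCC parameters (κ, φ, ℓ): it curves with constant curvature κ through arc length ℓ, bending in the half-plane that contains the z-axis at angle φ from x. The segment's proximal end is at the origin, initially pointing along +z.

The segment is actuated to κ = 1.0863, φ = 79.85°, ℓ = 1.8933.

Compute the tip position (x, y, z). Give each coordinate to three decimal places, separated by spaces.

θ = κ·ℓ = 1.0863 × 1.8933 = 2.05669 rad
ρ = (1 − cos θ)/κ = (1 − -0.46700)/1.0863 = 1.35046
z = sin θ / κ = 0.88426/1.0863 = 0.81401
x = ρ cos φ = 1.35046 × cos(79.85°) = 0.23799
y = ρ sin φ = 1.35046 × sin(79.85°) = 1.32932

0.238 1.329 0.814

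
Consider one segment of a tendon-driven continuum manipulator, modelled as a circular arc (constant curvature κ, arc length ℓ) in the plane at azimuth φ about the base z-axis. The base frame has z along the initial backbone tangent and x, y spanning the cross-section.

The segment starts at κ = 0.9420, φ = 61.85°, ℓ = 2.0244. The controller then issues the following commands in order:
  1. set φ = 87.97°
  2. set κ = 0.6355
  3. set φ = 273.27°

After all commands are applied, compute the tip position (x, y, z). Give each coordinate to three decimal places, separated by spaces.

0.065 -1.130 1.510

initial: κ=0.9420, φ=61.85°, ℓ=2.0244
cmd 1: set φ=87.97° → (κ,φ,ℓ)=(0.9420,87.97°,2.0244) → tip=(0.0500,1.4109,1.0021)
cmd 2: set κ=0.6355 → (κ,φ,ℓ)=(0.6355,87.97°,2.0244) → tip=(0.0401,1.1315,1.5104)
cmd 3: set φ=273.27° → (κ,φ,ℓ)=(0.6355,273.27°,2.0244) → tip=(0.0646,-1.1304,1.5104)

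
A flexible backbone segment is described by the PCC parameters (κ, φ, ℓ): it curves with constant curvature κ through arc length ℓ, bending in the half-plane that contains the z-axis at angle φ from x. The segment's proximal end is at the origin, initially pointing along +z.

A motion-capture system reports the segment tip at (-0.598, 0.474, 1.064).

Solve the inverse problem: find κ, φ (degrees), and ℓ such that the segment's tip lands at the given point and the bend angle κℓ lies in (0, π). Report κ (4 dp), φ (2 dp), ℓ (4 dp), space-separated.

0.8902 141.60 1.3978

ρ = √(x²+y²) = √(-0.598² + 0.474²) = 0.76307
φ = atan2(y, x) mod 360° = atan2(0.474, -0.598) = 141.5982°
|p|² = ρ² + z² = 0.76307² + 1.064² = 1.71438
κ = 2ρ / |p|² = 2×0.76307 / 1.71438 = 0.89020
θ = 2·atan2(ρ, z) = 2·atan2(0.76307, 1.064) = 1.24432 rad
ℓ = θ/κ = 1.24432/0.89020 = 1.39779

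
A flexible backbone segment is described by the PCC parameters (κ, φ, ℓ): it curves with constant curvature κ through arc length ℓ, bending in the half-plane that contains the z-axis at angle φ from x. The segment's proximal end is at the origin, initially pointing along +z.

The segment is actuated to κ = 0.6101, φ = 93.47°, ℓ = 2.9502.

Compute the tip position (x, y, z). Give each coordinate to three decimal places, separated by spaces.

-0.122 2.008 1.596

θ = κ·ℓ = 0.6101 × 2.9502 = 1.79992 rad
ρ = (1 − cos θ)/κ = (1 − -0.22712)/0.6101 = 2.01134
z = sin θ / κ = 0.97387/0.6101 = 1.59624
x = ρ cos φ = 2.01134 × cos(93.47°) = -0.12174
y = ρ sin φ = 2.01134 × sin(93.47°) = 2.00766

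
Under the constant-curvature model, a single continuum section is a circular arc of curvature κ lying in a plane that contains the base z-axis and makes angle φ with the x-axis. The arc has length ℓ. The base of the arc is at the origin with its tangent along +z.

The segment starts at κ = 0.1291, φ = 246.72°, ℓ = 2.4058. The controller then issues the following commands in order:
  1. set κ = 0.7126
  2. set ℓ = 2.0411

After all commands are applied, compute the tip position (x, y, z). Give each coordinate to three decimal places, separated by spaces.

-0.490 -1.139 1.394

initial: κ=0.1291, φ=246.72°, ℓ=2.4058
cmd 1: set κ=0.7126 → (κ,φ,ℓ)=(0.7126,246.72°,2.4058) → tip=(-0.6340,-1.4735,1.3889)
cmd 2: set ℓ=2.0411 → (κ,φ,ℓ)=(0.7126,246.72°,2.0411) → tip=(-0.4903,-1.1395,1.3938)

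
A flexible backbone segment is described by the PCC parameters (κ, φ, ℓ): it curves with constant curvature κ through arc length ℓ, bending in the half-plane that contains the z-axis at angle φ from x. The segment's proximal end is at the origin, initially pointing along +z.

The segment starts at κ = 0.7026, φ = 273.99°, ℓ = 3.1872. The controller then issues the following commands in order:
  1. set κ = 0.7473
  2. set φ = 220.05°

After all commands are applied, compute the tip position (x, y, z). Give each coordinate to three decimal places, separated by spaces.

-1.767 -1.485 0.922

initial: κ=0.7026, φ=273.99°, ℓ=3.1872
cmd 1: set κ=0.7473 → (κ,φ,ℓ)=(0.7473,273.99°,3.1872) → tip=(0.1606,-2.3027,0.9217)
cmd 2: set φ=220.05° → (κ,φ,ℓ)=(0.7473,220.05°,3.1872) → tip=(-1.7669,-1.4853,0.9217)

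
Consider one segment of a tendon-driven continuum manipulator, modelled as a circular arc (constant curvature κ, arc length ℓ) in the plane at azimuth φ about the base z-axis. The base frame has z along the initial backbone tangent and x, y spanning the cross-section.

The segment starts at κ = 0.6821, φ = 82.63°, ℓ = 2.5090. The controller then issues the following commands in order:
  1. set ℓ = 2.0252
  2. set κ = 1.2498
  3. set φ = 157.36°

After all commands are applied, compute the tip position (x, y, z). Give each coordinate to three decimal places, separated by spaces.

-1.344 0.560 0.459

initial: κ=0.6821, φ=82.63°, ℓ=2.5090
cmd 1: set ℓ=2.0252 → (κ,φ,ℓ)=(0.6821,82.63°,2.0252) → tip=(0.1527,1.1802,1.4398)
cmd 2: set κ=1.2498 → (κ,φ,ℓ)=(1.2498,82.63°,2.0252) → tip=(0.1867,1.4437,0.4587)
cmd 3: set φ=157.36° → (κ,φ,ℓ)=(1.2498,157.36°,2.0252) → tip=(-1.3435,0.5604,0.4587)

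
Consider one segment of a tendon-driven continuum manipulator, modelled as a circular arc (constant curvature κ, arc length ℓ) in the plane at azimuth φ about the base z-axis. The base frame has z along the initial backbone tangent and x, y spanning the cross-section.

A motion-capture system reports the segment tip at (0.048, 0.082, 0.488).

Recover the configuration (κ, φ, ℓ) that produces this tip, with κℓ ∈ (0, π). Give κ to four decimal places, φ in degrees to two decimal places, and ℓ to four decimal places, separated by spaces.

0.7688 59.66 0.5002

ρ = √(x²+y²) = √(0.048² + 0.082²) = 0.09502
φ = atan2(y, x) mod 360° = atan2(0.082, 0.048) = 59.6568°
|p|² = ρ² + z² = 0.09502² + 0.488² = 0.24717
κ = 2ρ / |p|² = 2×0.09502 / 0.24717 = 0.76882
θ = 2·atan2(ρ, z) = 2·atan2(0.09502, 0.488) = 0.38460 rad
ℓ = θ/κ = 0.38460/0.76882 = 0.50024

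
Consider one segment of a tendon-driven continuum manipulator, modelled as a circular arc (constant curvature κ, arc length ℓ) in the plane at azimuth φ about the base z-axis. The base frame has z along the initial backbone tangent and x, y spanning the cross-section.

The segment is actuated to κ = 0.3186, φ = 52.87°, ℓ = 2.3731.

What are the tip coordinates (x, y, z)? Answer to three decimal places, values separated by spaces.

θ = κ·ℓ = 0.3186 × 2.3731 = 0.75607 rad
ρ = (1 − cos θ)/κ = (1 − 0.72754)/0.3186 = 0.85518
z = sin θ / κ = 0.68607/0.3186 = 2.15338
x = ρ cos φ = 0.85518 × cos(52.87°) = 0.51621
y = ρ sin φ = 0.85518 × sin(52.87°) = 0.68181

0.516 0.682 2.153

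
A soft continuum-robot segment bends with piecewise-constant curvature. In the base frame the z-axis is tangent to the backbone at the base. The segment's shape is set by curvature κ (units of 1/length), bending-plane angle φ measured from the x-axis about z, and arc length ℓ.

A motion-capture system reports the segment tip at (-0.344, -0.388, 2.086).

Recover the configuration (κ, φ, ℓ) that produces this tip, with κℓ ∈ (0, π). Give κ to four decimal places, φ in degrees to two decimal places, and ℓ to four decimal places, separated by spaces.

0.2245 228.44 2.1709

ρ = √(x²+y²) = √(-0.344² + -0.388²) = 0.51854
φ = atan2(y, x) mod 360° = atan2(-0.388, -0.344) = 228.4399°
|p|² = ρ² + z² = 0.51854² + 2.086² = 4.62028
κ = 2ρ / |p|² = 2×0.51854 / 4.62028 = 0.22446
θ = 2·atan2(ρ, z) = 2·atan2(0.51854, 2.086) = 0.48728 rad
ℓ = θ/κ = 0.48728/0.22446 = 2.17090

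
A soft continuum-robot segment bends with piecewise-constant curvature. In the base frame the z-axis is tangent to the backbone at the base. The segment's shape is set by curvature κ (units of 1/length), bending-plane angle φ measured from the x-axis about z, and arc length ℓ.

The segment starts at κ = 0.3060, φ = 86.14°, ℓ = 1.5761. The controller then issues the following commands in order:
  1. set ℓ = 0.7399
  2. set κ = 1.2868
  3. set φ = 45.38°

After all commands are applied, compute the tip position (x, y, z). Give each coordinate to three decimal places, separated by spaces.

0.229 0.232 0.633

initial: κ=0.3060, φ=86.14°, ℓ=1.5761
cmd 1: set ℓ=0.7399 → (κ,φ,ℓ)=(0.3060,86.14°,0.7399) → tip=(0.0056,0.0832,0.7336)
cmd 2: set κ=1.2868 → (κ,φ,ℓ)=(1.2868,86.14°,0.7399) → tip=(0.0220,0.3257,0.6331)
cmd 3: set φ=45.38° → (κ,φ,ℓ)=(1.2868,45.38°,0.7399) → tip=(0.2293,0.2323,0.6331)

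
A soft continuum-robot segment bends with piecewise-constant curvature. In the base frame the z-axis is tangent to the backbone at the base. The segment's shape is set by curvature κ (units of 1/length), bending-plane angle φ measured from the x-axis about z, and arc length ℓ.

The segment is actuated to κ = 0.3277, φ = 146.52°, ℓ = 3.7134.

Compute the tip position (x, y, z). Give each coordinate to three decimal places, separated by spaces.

θ = κ·ℓ = 0.3277 × 3.7134 = 1.21688 rad
ρ = (1 − cos θ)/κ = (1 − 0.34657)/0.3277 = 1.99398
z = sin θ / κ = 0.93802/0.3277 = 2.86244
x = ρ cos φ = 1.99398 × cos(146.52°) = -1.66314
y = ρ sin φ = 1.99398 × sin(146.52°) = 1.09997

-1.663 1.100 2.862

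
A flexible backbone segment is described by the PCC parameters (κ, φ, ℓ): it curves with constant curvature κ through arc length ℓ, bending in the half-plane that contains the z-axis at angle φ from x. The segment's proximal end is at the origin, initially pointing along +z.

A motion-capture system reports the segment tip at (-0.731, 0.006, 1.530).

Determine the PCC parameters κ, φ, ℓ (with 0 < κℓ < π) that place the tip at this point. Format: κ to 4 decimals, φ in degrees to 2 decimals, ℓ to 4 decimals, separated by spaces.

0.5085 179.53 1.7531

ρ = √(x²+y²) = √(-0.731² + 0.006²) = 0.73102
φ = atan2(y, x) mod 360° = atan2(0.006, -0.731) = 179.5297°
|p|² = ρ² + z² = 0.73102² + 1.530² = 2.87530
κ = 2ρ / |p|² = 2×0.73102 / 2.87530 = 0.50849
θ = 2·atan2(ρ, z) = 2·atan2(0.73102, 1.530) = 0.89145 rad
ℓ = θ/κ = 0.89145/0.50849 = 1.75315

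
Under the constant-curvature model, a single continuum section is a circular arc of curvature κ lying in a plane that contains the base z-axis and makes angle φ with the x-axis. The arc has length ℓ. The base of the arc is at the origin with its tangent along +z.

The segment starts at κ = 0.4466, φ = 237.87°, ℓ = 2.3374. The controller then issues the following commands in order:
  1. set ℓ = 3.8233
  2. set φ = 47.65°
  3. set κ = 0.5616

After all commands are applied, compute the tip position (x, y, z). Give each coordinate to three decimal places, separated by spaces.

1.853 2.033 1.493

initial: κ=0.4466, φ=237.87°, ℓ=2.3374
cmd 1: set ℓ=3.8233 → (κ,φ,ℓ)=(0.4466,237.87°,3.8233) → tip=(-1.3531,-2.1546,2.2183)
cmd 2: set φ=47.65° → (κ,φ,ℓ)=(0.4466,47.65°,3.8233) → tip=(1.7140,1.8803,2.2183)
cmd 3: set κ=0.5616 → (κ,φ,ℓ)=(0.5616,47.65°,3.8233) → tip=(1.8533,2.0331,1.4930)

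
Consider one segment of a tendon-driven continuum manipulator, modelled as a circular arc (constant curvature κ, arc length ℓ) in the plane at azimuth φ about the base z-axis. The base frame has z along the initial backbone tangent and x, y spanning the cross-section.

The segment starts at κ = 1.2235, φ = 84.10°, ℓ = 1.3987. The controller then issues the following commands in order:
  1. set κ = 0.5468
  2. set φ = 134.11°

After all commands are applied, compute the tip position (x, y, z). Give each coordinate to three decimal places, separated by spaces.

initial: κ=1.2235, φ=84.10°, ℓ=1.3987
cmd 1: set κ=0.5468 → (κ,φ,ℓ)=(0.5468,84.10°,1.3987) → tip=(0.0524,0.5066,1.2663)
cmd 2: set φ=134.11° → (κ,φ,ℓ)=(0.5468,134.11°,1.3987) → tip=(-0.3545,0.3657,1.2663)

-0.354 0.366 1.266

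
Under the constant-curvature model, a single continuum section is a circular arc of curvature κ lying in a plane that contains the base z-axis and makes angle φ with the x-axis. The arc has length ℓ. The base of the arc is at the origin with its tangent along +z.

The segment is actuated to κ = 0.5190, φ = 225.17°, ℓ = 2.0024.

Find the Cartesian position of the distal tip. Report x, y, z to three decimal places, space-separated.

-0.670 -0.674 1.661

θ = κ·ℓ = 0.5190 × 2.0024 = 1.03925 rad
ρ = (1 − cos θ)/κ = (1 − 0.50687)/0.5190 = 0.95015
z = sin θ / κ = 0.86202/0.5190 = 1.66093
x = ρ cos φ = 0.95015 × cos(225.17°) = -0.66986
y = ρ sin φ = 0.95015 × sin(225.17°) = -0.67385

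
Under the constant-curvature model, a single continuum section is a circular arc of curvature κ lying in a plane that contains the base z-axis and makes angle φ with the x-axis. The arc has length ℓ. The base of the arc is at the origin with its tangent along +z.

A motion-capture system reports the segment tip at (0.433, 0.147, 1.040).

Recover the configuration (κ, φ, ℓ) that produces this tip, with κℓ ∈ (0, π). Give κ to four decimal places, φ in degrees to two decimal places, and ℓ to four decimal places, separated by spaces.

ρ = √(x²+y²) = √(0.433² + 0.147²) = 0.45727
φ = atan2(y, x) mod 360° = atan2(0.147, 0.433) = 18.7519°
|p|² = ρ² + z² = 0.45727² + 1.040² = 1.29070
κ = 2ρ / |p|² = 2×0.45727 / 1.29070 = 0.70857
θ = 2·atan2(ρ, z) = 2·atan2(0.45727, 1.040) = 0.82849 rad
ℓ = θ/κ = 0.82849/0.70857 = 1.16924

0.7086 18.75 1.1692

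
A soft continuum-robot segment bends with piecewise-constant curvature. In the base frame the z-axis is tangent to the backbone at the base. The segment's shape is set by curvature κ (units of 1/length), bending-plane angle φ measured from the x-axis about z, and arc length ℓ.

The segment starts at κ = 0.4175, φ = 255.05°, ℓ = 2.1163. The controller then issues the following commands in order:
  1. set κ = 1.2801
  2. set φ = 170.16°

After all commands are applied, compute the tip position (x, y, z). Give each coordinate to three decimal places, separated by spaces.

-1.469 0.255 0.327

initial: κ=0.4175, φ=255.05°, ℓ=2.1163
cmd 1: set κ=1.2801 → (κ,φ,ℓ)=(1.2801,255.05°,2.1163) → tip=(-0.3845,-1.4400,0.3274)
cmd 2: set φ=170.16° → (κ,φ,ℓ)=(1.2801,170.16°,2.1163) → tip=(-1.4685,0.2547,0.3274)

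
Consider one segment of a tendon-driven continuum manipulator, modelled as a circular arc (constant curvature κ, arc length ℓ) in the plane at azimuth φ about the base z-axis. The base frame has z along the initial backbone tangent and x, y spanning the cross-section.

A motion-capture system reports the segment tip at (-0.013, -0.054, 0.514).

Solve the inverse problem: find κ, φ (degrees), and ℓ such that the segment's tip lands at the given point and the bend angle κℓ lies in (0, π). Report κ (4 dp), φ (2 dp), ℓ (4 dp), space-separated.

0.4156 256.46 0.5180

ρ = √(x²+y²) = √(-0.013² + -0.054²) = 0.05554
φ = atan2(y, x) mod 360° = atan2(-0.054, -0.013) = 256.4641°
|p|² = ρ² + z² = 0.05554² + 0.514² = 0.26728
κ = 2ρ / |p|² = 2×0.05554 / 0.26728 = 0.41561
θ = 2·atan2(ρ, z) = 2·atan2(0.05554, 0.514) = 0.21528 rad
ℓ = θ/κ = 0.21528/0.41561 = 0.51799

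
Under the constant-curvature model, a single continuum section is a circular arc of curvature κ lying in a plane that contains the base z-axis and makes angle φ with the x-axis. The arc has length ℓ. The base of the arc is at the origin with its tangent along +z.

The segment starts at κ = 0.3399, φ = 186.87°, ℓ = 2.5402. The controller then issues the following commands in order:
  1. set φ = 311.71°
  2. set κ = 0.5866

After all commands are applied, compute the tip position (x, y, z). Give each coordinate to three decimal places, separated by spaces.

initial: κ=0.3399, φ=186.87°, ℓ=2.5402
cmd 1: set φ=311.71° → (κ,φ,ℓ)=(0.3399,311.71°,2.5402) → tip=(0.6854,-0.7690,2.2361)
cmd 2: set κ=0.5866 → (κ,φ,ℓ)=(0.5866,311.71°,2.5402) → tip=(1.0428,-1.1700,1.6992)

1.043 -1.170 1.699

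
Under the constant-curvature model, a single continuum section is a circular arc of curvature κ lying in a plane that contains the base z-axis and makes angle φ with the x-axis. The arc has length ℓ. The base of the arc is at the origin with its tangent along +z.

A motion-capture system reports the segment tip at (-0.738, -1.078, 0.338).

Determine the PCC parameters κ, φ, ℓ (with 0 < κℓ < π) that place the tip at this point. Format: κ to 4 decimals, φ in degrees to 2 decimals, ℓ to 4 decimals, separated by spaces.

ρ = √(x²+y²) = √(-0.738² + -1.078²) = 1.30642
φ = atan2(y, x) mod 360° = atan2(-1.078, -0.738) = 235.6044°
|p|² = ρ² + z² = 1.30642² + 0.338² = 1.82097
κ = 2ρ / |p|² = 2×1.30642 / 1.82097 = 1.43486
θ = 2·atan2(ρ, z) = 2·atan2(1.30642, 0.338) = 2.63525 rad
ℓ = θ/κ = 2.63525/1.43486 = 1.83659

1.4349 235.60 1.8366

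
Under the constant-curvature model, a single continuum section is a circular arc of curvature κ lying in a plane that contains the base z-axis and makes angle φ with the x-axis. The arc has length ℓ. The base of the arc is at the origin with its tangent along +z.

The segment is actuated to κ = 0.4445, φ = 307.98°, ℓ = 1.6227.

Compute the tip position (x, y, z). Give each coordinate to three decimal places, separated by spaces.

0.345 -0.442 1.486

θ = κ·ℓ = 0.4445 × 1.6227 = 0.72129 rad
ρ = (1 − cos θ)/κ = (1 − 0.75095)/0.4445 = 0.56028
z = sin θ / κ = 0.66035/0.4445 = 1.48561
x = ρ cos φ = 0.56028 × cos(307.98°) = 0.34479
y = ρ sin φ = 0.56028 × sin(307.98°) = -0.44163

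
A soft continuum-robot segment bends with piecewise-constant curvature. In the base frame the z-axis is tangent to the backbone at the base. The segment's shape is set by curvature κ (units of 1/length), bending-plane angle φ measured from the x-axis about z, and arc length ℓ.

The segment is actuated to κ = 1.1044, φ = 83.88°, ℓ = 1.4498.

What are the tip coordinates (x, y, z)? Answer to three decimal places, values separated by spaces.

θ = κ·ℓ = 1.1044 × 1.4498 = 1.60116 rad
ρ = (1 − cos θ)/κ = (1 − -0.03036)/1.1044 = 0.93296
z = sin θ / κ = 0.99954/1.1044 = 0.90505
x = ρ cos φ = 0.93296 × cos(83.88°) = 0.09946
y = ρ sin φ = 0.93296 × sin(83.88°) = 0.92764

0.099 0.928 0.905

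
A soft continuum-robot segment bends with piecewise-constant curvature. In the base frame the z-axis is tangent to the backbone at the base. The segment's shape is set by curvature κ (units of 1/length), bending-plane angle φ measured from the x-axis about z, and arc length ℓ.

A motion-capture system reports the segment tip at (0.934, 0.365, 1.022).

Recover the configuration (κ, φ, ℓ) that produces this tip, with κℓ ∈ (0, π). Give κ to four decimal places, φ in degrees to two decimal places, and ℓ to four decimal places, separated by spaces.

0.9783 21.35 1.5862

ρ = √(x²+y²) = √(0.934² + 0.365²) = 1.00279
φ = atan2(y, x) mod 360° = atan2(0.365, 0.934) = 21.3452°
|p|² = ρ² + z² = 1.00279² + 1.022² = 2.05007
κ = 2ρ / |p|² = 2×1.00279 / 2.05007 = 0.97830
θ = 2·atan2(ρ, z) = 2·atan2(1.00279, 1.022) = 1.55182 rad
ℓ = θ/κ = 1.55182/0.97830 = 1.58624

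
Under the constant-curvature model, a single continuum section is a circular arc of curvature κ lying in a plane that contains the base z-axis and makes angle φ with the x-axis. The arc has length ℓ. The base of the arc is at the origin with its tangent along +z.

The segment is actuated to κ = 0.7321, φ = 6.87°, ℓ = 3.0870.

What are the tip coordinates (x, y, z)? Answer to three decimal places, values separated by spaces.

2.219 0.267 1.054

θ = κ·ℓ = 0.7321 × 3.0870 = 2.25999 rad
ρ = (1 − cos θ)/κ = (1 − -0.63592)/0.7321 = 2.23455
z = sin θ / κ = 0.77176/0.7321 = 1.05417
x = ρ cos φ = 2.23455 × cos(6.87°) = 2.21851
y = ρ sin φ = 2.23455 × sin(6.87°) = 0.26729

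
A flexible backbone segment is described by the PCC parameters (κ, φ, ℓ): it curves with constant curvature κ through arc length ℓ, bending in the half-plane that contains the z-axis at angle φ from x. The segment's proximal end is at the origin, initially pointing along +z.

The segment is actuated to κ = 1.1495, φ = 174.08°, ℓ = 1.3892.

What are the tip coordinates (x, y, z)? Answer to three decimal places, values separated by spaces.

-0.888 0.092 0.870

θ = κ·ℓ = 1.1495 × 1.3892 = 1.59689 rad
ρ = (1 − cos θ)/κ = (1 − -0.02609)/1.1495 = 0.89264
z = sin θ / κ = 0.99966/1.1495 = 0.86965
x = ρ cos φ = 0.89264 × cos(174.08°) = -0.88788
y = ρ sin φ = 0.89264 × sin(174.08°) = 0.09207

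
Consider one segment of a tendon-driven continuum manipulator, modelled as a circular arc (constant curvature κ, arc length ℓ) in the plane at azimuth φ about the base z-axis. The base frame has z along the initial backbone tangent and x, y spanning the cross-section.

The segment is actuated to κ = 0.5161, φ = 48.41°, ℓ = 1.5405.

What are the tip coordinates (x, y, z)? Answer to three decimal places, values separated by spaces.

0.386 0.434 1.383

θ = κ·ℓ = 0.5161 × 1.5405 = 0.79505 rad
ρ = (1 − cos θ)/κ = (1 − 0.70025)/0.5161 = 0.58080
z = sin θ / κ = 0.71390/0.5161 = 1.38326
x = ρ cos φ = 0.58080 × cos(48.41°) = 0.38553
y = ρ sin φ = 0.58080 × sin(48.41°) = 0.43439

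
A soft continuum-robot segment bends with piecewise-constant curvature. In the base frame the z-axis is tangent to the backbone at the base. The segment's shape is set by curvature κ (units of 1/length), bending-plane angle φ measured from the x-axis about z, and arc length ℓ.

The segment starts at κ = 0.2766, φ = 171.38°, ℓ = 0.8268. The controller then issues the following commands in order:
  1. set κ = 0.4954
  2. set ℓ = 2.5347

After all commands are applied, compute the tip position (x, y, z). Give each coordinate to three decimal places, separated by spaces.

-1.377 0.209 1.919

initial: κ=0.2766, φ=171.38°, ℓ=0.8268
cmd 1: set κ=0.4954 → (κ,φ,ℓ)=(0.4954,171.38°,0.8268) → tip=(-0.1651,0.0250,0.8039)
cmd 2: set ℓ=2.5347 → (κ,φ,ℓ)=(0.4954,171.38°,2.5347) → tip=(-1.3772,0.2088,1.9192)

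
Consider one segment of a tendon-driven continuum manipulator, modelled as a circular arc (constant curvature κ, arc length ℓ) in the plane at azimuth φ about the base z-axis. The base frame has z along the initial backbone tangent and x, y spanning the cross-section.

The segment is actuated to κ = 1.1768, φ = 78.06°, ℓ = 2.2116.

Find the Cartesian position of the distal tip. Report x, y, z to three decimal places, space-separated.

θ = κ·ℓ = 1.1768 × 2.2116 = 2.60261 rad
ρ = (1 − cos θ)/κ = (1 − -0.85823)/1.1768 = 1.57905
z = sin θ / κ = 0.51326/1.1768 = 0.43615
x = ρ cos φ = 1.57905 × cos(78.06°) = 0.32669
y = ρ sin φ = 1.57905 × sin(78.06°) = 1.54489

0.327 1.545 0.436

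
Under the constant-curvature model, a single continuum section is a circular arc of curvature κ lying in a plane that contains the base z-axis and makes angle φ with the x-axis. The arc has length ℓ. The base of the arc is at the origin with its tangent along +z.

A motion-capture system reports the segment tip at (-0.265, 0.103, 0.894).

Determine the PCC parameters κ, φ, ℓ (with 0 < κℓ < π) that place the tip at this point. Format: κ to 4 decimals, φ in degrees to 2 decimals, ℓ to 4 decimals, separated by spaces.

0.6461 158.76 0.9531

ρ = √(x²+y²) = √(-0.265² + 0.103²) = 0.28431
φ = atan2(y, x) mod 360° = atan2(0.103, -0.265) = 158.7599°
|p|² = ρ² + z² = 0.28431² + 0.894² = 0.88007
κ = 2ρ / |p|² = 2×0.28431 / 0.88007 = 0.64611
θ = 2·atan2(ρ, z) = 2·atan2(0.28431, 0.894) = 0.61582 rad
ℓ = θ/κ = 0.61582/0.64611 = 0.95311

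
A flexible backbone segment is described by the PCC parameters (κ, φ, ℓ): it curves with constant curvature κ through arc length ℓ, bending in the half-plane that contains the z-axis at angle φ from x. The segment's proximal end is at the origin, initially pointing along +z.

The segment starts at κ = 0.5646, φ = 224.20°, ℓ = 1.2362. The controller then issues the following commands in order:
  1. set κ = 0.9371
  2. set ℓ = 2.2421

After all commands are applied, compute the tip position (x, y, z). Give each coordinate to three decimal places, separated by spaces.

initial: κ=0.5646, φ=224.20°, ℓ=1.2362
cmd 1: set κ=0.9371 → (κ,φ,ℓ)=(0.9371,224.20°,1.2362) → tip=(-0.4584,-0.4458,0.9777)
cmd 2: set ℓ=2.2421 → (κ,φ,ℓ)=(0.9371,224.20°,2.2421) → tip=(-1.1520,-1.1202,0.9206)

-1.152 -1.120 0.921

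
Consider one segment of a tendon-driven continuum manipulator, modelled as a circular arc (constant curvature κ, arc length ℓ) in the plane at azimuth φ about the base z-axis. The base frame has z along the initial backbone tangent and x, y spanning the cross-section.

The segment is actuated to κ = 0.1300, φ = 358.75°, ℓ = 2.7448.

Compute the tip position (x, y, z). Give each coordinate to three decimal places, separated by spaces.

θ = κ·ℓ = 0.1300 × 2.7448 = 0.35682 rad
ρ = (1 − cos θ)/κ = (1 − 0.93701)/0.1300 = 0.48453
z = sin θ / κ = 0.34930/0.1300 = 2.68692
x = ρ cos φ = 0.48453 × cos(358.75°) = 0.48442
y = ρ sin φ = 0.48453 × sin(358.75°) = -0.01057

0.484 -0.011 2.687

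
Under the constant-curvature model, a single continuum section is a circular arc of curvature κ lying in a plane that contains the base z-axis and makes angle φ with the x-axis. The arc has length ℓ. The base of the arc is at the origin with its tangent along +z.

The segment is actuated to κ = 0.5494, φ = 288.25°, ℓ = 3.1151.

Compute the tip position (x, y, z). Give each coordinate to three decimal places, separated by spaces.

0.650 -1.971 1.802

θ = κ·ℓ = 0.5494 × 3.1151 = 1.71144 rad
ρ = (1 − cos θ)/κ = (1 − -0.14018)/0.5494 = 2.07531
z = sin θ / κ = 0.99013/0.5494 = 1.80220
x = ρ cos φ = 2.07531 × cos(288.25°) = 0.64991
y = ρ sin φ = 2.07531 × sin(288.25°) = -1.97092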